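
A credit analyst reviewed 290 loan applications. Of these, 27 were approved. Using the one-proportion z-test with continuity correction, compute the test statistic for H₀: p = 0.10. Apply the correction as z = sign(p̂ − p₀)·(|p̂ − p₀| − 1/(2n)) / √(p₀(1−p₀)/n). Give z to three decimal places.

z = -0.294

p̂ = 27/290 = 0.09310. p̂ − p₀ = -0.006897.
Continuity correction 1/(2n) = 1/580 = 0.001724.
Corrected numerator: |-0.006897| − 0.001724 = 0.005173.
Null standard error: √(0.10·0.90/290) = √0.000310345 = 0.017617.
z = −0.005173/0.017617 = -0.294.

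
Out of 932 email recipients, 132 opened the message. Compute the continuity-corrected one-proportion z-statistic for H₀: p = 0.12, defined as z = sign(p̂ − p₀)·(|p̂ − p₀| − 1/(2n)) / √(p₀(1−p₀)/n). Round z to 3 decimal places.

z = 1.982

With x = 132 successes in n = 932, p̂ = 0.14163. p̂ − p₀ = 0.021631.
1/(2n) = 0.000536.
Corrected numerator: |0.021631| − 0.000536 = 0.021095.
Under H₀, SE = √(p₀(1−p₀)/n) = √(0.12·0.88/932) = √0.000113305 = 0.010644.
z = (+)0.021095/0.010644 = 1.982.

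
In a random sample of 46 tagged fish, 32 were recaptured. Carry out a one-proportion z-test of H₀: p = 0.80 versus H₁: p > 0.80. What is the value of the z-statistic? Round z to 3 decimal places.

With x = 32 successes in n = 46, p̂ = 0.69565.
Null standard error: √(0.80·0.20/46) = √0.003478261 = 0.058977.
Test statistic: z = -0.10435/0.058977 = -1.769.

z = -1.769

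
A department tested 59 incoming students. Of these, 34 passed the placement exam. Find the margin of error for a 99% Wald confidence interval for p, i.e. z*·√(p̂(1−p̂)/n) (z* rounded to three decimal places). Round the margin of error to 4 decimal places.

p̂ = 34/59 = 0.57627.
SE = √(p̂(1−p̂)/n) = √(0.244183/59) = 0.064333.
For 99% confidence, z* = 2.576.
ME = 2.576·0.064333 = 0.1657.

ME = 0.1657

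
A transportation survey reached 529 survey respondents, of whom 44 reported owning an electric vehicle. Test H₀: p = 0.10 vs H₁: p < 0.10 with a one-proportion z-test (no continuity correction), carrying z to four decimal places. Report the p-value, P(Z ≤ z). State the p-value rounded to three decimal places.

p-value = 0.099

The sample proportion is 44/529 = 0.08318.
SE₀ = √(0.10·0.90/529) = 0.013043.
z = (p̂ − p₀)/SE = (44/529 − 0.10)/0.013043 ≈ -1.2899.
p-value = P(Z ≤ z) with z = -1.2899 → 0.099.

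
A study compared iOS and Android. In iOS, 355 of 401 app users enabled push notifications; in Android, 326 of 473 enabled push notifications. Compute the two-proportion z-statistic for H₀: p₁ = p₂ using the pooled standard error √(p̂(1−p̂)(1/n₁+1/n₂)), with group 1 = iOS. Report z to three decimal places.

p̂₁ = 355/401 = 0.88529, p̂₂ = 326/473 = 0.68922.
Pooled p̂ = (355+326)/(401+473) = 681/874 = 0.77918.
SE = √[p̂(1−p̂)(1/n₁+1/n₂)] = √[0.77918·0.22082·(1/401+1/473)] ≈ 0.028157.
z = (p̂₁ − p̂₂)/SE = (0.88529 − 0.68922)/0.028157 = 0.19607/0.028157 = 6.963.

z = 6.963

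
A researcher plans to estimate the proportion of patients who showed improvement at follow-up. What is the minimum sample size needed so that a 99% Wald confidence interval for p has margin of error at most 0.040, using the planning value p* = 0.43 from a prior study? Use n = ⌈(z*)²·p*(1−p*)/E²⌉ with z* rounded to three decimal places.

n = 1017

z* = 2.576 at the 99% level.
p*(1−p*) = 0.43·0.57 = 0.2451.
Required n before rounding: 6.635776 × 0.2451 / 0.040² = 1016.518.
Rounding up, n = 1017.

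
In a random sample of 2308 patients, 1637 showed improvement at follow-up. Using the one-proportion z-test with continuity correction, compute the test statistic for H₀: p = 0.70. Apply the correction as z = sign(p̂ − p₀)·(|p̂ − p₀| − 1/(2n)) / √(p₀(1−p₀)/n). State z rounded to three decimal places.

z = 0.949

Sample proportion p̂ = 1637/2308 = 0.70927. p̂ − p₀ = 0.009272.
1/(2n) = 0.000217.
Corrected numerator: |0.009272| − 0.000217 = 0.009055.
Null standard error: √(0.70·0.30/2308) = √0.000090988 = 0.009539.
z = +0.009055/0.009539 = 0.949.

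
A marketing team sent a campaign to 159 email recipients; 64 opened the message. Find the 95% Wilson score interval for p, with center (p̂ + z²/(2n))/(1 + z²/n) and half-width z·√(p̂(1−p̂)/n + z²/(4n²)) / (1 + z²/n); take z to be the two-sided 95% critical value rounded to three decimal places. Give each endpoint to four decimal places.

(0.3295, 0.4802)

Here p̂ = 64/159 = 0.40252 and z = 1.960 (z² = 3.841600).
Denominator 1 + z²/n = 1 + 3.841600/159 = 1.024161.
Adjusted center: (0.40252 + z²/(2n))/1.024161 = 0.40482.
Radicand: p̂(1−p̂)/n + z²/(4n²) = 0.001512559 + 0.000037989 = 0.001550548.
Half-width = 1.960·√0.001550548/1.024161 = 0.07536.
Interval: 0.40482 ± 0.07536 → (0.3295, 0.4802).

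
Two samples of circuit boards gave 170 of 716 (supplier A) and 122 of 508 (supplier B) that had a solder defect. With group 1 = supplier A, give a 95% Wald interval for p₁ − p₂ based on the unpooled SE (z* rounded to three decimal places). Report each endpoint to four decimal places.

(-0.0512, 0.0458)

p̂₁ = 0.23743, p̂₂ = 0.24016, so the observed difference is -0.00273.
SE = √(0.000252873 + 0.000359216) = √0.000612089 = 0.024740.
For 95% confidence, z* = 1.960. Margin = 1.960·0.024740 = 0.04849.
Interval: -0.00273 ± 0.04849 → (-0.0512, 0.0458).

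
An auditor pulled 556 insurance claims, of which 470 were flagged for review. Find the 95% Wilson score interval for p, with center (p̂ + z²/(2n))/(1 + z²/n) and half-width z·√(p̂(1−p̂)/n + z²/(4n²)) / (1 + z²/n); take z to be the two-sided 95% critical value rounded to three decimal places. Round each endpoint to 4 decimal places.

(0.8129, 0.8730)

p̂ = 470/556 = 0.84532; z = 1.960, so z² = 3.841600.
1 + z²/n = 1.006909.
Adjusted center: (0.84532 + z²/(2n))/1.006909 = 0.84295.
Radicand: p̂(1−p̂)/n + z²/(4n²) = 0.000235165 + 0.000003107 = 0.000238272.
Half-width = z·√(radicand)/denom = 1.960·0.015436/1.006909 = 0.03005.
Interval: 0.84295 ± 0.03005 → (0.8129, 0.8730).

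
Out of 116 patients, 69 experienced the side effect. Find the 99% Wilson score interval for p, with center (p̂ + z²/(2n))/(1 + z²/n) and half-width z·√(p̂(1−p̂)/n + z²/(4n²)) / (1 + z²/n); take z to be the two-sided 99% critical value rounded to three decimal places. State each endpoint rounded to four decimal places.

p̂ = 69/116 = 0.59483; z = 2.576, so z² = 6.635776.
Denominator 1 + z²/n = 1 + 6.635776/116 = 1.057205.
Center = (0.59483 + 0.028602)/1.057205 = 0.58970.
Radicand: p̂(1−p̂)/n + z²/(4n²) = 0.002077653 + 0.000123287 = 0.002200940.
Half-width = z·√(radicand)/denom = 2.576·0.046914/1.057205 = 0.11431.
So the interval runs from 0.4754 to 0.7040.

(0.4754, 0.7040)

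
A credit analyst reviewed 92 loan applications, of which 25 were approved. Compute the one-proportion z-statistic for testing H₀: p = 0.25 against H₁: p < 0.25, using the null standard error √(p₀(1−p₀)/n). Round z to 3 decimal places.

The sample proportion is 25/92 = 0.27174.
SE₀ = √(0.25·0.75/92) = 0.045145.
z = (p̂ − p₀)/SE = (0.27174 − 0.25)/0.045145 = 0.482.

z = 0.482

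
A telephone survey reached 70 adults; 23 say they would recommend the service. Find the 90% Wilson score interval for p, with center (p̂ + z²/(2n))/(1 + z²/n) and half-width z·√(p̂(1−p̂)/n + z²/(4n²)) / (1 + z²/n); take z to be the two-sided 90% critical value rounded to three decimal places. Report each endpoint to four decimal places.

p̂ = 23/70 = 0.32857; z = 1.645, so z² = 2.706025.
Denominator 1 + z²/n = 1 + 2.706025/70 = 1.038658.
Adjusted center: (0.32857 + z²/(2n))/1.038658 = 0.33495.
Radicand: p̂(1−p̂)/n + z²/(4n²) = 0.003151603 + 0.000138063 = 0.003289666.
Half-width = 1.645·√0.003289666/1.038658 = 0.09084.
CI: 0.33495 ± 0.09084 = (0.2441, 0.4258).

(0.2441, 0.4258)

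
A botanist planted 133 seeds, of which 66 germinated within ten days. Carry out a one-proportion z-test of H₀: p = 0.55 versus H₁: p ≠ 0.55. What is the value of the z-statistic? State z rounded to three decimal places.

Sample proportion p̂ = 66/133 = 0.49624.
Null standard error: √(0.55·0.45/133) = √0.001860902 = 0.043138.
z = (p̂ − p₀)/SE = (0.49624 − 0.55)/0.043138 = -1.246.

z = -1.246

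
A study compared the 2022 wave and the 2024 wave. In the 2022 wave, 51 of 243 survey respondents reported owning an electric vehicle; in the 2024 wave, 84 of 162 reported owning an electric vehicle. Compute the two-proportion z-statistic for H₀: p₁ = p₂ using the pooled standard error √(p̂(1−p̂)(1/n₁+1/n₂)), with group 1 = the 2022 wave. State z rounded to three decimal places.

p̂₁ = 51/243 = 0.20988, p̂₂ = 84/162 = 0.51852.
Pooled p̂ = (51+84)/(243+162) = 135/405 = 0.33333.
Pooled SE = √[0.2222222·0.01028807] ≈ 0.047815.
z = (p̂₁ − p̂₂)/SE = (0.20988 − 0.51852)/0.047815 = -0.30864/0.047815 = -6.455.

z = -6.455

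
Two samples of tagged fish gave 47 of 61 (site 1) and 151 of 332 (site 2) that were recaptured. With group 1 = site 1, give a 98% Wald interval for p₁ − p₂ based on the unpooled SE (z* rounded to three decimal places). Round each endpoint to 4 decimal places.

p̂₁ = 47/61 = 0.77049, p̂₂ = 151/332 = 0.45482; p̂₁ − p̂₂ = 0.31567.
Unpooled SE = √(p̂₁(1−p̂₁)/n₁ + p̂₂(1−p̂₂)/n₂) = √(0.002898921 + 0.000746864) = 0.060380.
For 98% confidence, z* = 2.326. Margin = 2.326·0.060380 = 0.14044.
So the interval runs from 0.1752 to 0.4561.

(0.1752, 0.4561)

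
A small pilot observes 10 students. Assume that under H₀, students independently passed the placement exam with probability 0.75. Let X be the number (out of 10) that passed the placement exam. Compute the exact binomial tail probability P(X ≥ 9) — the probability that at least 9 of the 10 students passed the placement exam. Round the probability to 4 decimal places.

X ~ Binomial(n=10, p=0.75).
P(X ≥ 9) = C(10,9)·0.75^9·0.25^1 + C(10,10)·0.75^10·0.25^0.
= 0.187712 + 0.056314 = 0.2440.

P = 0.2440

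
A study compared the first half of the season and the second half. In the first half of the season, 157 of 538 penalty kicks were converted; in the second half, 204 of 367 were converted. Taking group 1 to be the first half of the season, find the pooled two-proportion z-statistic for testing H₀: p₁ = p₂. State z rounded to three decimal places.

z = -7.965

Sample proportions: p̂₁ = 157/538 = 0.29182 and p̂₂ = 204/367 = 0.55586.
Pooling: p̂ = 361/905 = 0.39890.
SE = √[p̂(1−p̂)(1/n₁+1/n₂)] = √[0.39890·0.60110·(1/538+1/367)] ≈ 0.033152.
z = -0.26404/0.033152 = -7.965.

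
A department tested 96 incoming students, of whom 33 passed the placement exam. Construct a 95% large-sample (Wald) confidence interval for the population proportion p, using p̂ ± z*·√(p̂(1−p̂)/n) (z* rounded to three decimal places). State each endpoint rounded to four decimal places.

p̂ = 33/96 = 0.34375.
Standard error of p̂: √(0.225586/96) = √0.002349854 = 0.048475.
The 95% critical value is z* = 1.960.
Margin = 1.960·0.048475 = 0.09501.
Interval: 0.34375 ± 0.09501 → (0.2487, 0.4388).

(0.2487, 0.4388)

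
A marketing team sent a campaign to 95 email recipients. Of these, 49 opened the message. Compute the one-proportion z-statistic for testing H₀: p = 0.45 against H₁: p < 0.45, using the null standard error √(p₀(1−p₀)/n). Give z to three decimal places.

z = 1.289

p̂ = 49/95 = 0.51579.
Null standard error: √(0.45·0.55/95) = √0.002605263 = 0.051042.
z = (0.51579 − 0.45)/0.051042 = 0.06579/0.051042 = 1.289.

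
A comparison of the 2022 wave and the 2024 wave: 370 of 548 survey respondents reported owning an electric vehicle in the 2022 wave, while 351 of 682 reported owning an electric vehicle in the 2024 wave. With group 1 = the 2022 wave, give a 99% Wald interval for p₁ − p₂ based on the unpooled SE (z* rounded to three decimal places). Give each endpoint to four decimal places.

p̂₁ = 0.67518, p̂₂ = 0.51466, so the observed difference is 0.16052.
SE = √(0.000400203 + 0.000366254) = √0.000766457 = 0.027685.
z* = 2.576 at the 99% level. Margin of error = 0.07132.
CI: 0.16052 ± 0.07132 = (0.0892, 0.2318).

(0.0892, 0.2318)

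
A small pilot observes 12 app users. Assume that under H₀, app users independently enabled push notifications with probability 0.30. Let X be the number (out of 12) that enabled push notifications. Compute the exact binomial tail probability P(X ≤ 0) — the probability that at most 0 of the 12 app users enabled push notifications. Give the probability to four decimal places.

X is binomial with n = 12 and p = 0.30.
P(X ≤ 0) = C(12,0)·0.30^0·0.70^12.
= 0.013841 = 0.0138.

P = 0.0138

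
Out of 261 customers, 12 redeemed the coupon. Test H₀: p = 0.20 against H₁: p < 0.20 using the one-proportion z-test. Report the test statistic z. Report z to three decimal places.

z = -6.221

The sample proportion is 12/261 = 0.04598.
Under H₀, SE = √(p₀(1−p₀)/n) = √(0.20·0.80/261) = √0.000613027 = 0.024759.
z = (p̂ − p₀)/SE = (0.04598 − 0.20)/0.024759 = -6.221.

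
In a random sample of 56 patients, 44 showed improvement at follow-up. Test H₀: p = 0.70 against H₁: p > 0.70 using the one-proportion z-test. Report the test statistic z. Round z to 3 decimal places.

z = 1.400

The sample proportion is 44/56 = 0.78571.
Null standard error: √(0.70·0.30/56) = √0.003750000 = 0.061237.
Test statistic: z = 0.08571/0.061237 = 1.400.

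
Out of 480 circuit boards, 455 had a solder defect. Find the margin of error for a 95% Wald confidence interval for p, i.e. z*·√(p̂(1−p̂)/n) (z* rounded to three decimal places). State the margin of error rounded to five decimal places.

p̂ = 455/480 = 0.94792.
SE = √(p̂(1−p̂)/n) = √(0.049371/480) = 0.010142.
The 95% critical value is z* = 1.960.
So ME = 0.01988.

ME = 0.01988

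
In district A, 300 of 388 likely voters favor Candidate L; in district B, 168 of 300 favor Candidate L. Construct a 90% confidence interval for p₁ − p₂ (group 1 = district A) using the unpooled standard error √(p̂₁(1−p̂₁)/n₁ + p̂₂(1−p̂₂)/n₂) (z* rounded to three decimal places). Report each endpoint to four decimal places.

(0.1545, 0.2719)

p̂₁ = 300/388 = 0.77320, p̂₂ = 168/300 = 0.56000; p̂₁ − p̂₂ = 0.21320.
SE = √(0.000451969 + 0.000821333) = √0.001273302 = 0.035683.
The 90% critical value is z* = 1.645. Margin of error = 0.05870.
So the interval runs from 0.1545 to 0.2719.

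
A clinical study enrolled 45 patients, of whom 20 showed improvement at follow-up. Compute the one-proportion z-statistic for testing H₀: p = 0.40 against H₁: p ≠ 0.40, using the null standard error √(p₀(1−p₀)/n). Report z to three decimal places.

z = 0.609

With x = 20 successes in n = 45, p̂ = 0.44444.
Null standard error: √(0.40·0.60/45) = √0.005333333 = 0.073030.
z = (0.44444 − 0.40)/0.073030 = 0.04444/0.073030 = 0.609.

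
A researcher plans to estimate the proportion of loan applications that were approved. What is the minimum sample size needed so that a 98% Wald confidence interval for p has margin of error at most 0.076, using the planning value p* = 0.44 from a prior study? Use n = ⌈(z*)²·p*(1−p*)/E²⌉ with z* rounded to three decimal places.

For 98% confidence, z* = 2.326.
p*(1−p*) = 0.2464.
Required n before rounding: 5.410276 × 0.2464 / 0.076² = 230.798.
Rounding up, n = 231.

n = 231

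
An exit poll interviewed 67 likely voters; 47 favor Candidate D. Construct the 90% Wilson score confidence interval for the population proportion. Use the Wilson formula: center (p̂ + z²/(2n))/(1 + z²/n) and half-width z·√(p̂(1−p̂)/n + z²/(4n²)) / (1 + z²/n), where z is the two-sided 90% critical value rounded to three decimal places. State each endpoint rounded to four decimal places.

p̂ = 47/67 = 0.70149; z = 1.645, so z² = 2.706025.
1 + z²/n = 1.040388.
Center = (0.70149 + 0.020194)/1.040388 = 0.69367.
Radicand: p̂(1−p̂)/n + z²/(4n²) = 0.003125384 + 0.000150703 = 0.003276087.
Half-width = z·√(radicand)/denom = 1.645·0.057237/1.040388 = 0.09050.
CI: 0.69367 ± 0.09050 = (0.6032, 0.7842).

(0.6032, 0.7842)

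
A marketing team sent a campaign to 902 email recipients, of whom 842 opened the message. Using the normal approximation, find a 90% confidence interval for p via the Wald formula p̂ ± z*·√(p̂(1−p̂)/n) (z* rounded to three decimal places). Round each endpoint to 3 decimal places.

The sample proportion is 842/902 = 0.93348.
SE = √(p̂(1−p̂)/n) = √(0.062094/902) = 0.008297.
The 90% critical value is z* = 1.645.
Margin of error: 1.645 × 0.008297 = 0.01365.
Interval: 0.93348 ± 0.01365 → (0.920, 0.947).

(0.920, 0.947)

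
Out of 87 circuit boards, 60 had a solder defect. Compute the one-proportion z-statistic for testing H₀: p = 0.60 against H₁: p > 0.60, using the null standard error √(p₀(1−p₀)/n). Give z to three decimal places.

With x = 60 successes in n = 87, p̂ = 0.68966.
SE₀ = √(0.60·0.40/87) = 0.052523.
z = (p̂ − p₀)/SE = (0.68966 − 0.60)/0.052523 = 1.707.

z = 1.707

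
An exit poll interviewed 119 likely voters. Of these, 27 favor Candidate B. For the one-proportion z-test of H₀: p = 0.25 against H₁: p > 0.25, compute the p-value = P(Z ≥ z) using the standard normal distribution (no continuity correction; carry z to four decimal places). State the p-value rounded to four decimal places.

The sample proportion is 27/119 = 0.22689.
SE₀ = √(0.25·0.75/119) = 0.039694.
Test statistic (full precision, shown to 4 dp): z = (27/119 − 0.25)/SE₀ ≈ -0.5822.
From the standard normal, P(Z ≥ z) = 0.7198.

p-value = 0.7198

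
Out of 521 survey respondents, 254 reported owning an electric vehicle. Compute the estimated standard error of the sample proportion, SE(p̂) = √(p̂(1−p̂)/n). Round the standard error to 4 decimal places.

With x = 254 successes in n = 521, p̂ = 0.48752.
p̂(1−p̂) = 0.249844.
SE = √(0.249844/521) = √0.000479547 = 0.0219.

SE = 0.0219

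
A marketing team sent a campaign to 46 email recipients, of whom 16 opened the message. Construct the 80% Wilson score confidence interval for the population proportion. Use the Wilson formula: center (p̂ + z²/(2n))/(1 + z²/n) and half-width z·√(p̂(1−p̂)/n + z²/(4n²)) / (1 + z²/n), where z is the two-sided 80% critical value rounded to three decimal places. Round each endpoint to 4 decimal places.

(0.2645, 0.4417)

p̂ = 16/46 = 0.34783; z = 1.282, so z² = 1.643524.
Denominator 1 + z²/n = 1 + 1.643524/46 = 1.035729.
Adjusted center: (0.34783 + z²/(2n))/1.035729 = 0.35308.
Radicand: p̂(1−p̂)/n + z²/(4n²) = 0.004931372 + 0.000194178 = 0.005125550.
Half-width = 1.282·√0.005125550/1.035729 = 0.08862.
Interval: 0.35308 ± 0.08862 → (0.2645, 0.4417).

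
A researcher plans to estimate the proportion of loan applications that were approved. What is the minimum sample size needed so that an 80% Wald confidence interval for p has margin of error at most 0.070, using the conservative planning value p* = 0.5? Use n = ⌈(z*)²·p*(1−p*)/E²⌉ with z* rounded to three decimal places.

z* = 1.282 at the 80% level.
p*(1−p*) = 0.50·0.50 = 0.2500.
(z*)²·p*(1−p*)/E² = 1.643524·0.2500/0.004900 = 83.853.
⌈83.853⌉ = 84.

n = 84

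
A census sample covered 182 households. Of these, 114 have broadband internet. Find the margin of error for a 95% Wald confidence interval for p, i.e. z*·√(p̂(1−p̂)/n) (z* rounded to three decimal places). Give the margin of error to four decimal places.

ME = 0.0703

With x = 114 successes in n = 182, p̂ = 0.62637.
SE = √(p̂(1−p̂)/n) = √(0.234030/182) = 0.035859.
z* = 1.960 at the 95% level.
ME = 1.960·0.035859 = 0.0703.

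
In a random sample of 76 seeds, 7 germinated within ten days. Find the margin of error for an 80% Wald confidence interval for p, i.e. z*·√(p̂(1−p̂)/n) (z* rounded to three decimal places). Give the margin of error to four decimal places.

With x = 7 successes in n = 76, p̂ = 0.09211.
SE = √(p̂(1−p̂)/n) = √(0.083622/76) = 0.033171.
z* = 1.282 at the 80% level.
ME = 1.282·0.033171 = 0.0425.

ME = 0.0425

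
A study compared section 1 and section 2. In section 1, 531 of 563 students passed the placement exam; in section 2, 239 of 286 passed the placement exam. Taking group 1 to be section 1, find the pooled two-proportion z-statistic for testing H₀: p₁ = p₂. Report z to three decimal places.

z = 5.096

p̂₁ = 531/563 = 0.94316, p̂₂ = 239/286 = 0.83566.
Pooling: p̂ = 770/849 = 0.90695.
Pooled SE = √[0.0843922·0.00527270] ≈ 0.021094.
z = 0.10750/0.021094 = 5.096.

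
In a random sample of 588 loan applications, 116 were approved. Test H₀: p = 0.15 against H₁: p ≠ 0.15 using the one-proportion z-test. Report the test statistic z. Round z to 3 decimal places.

Sample proportion p̂ = 116/588 = 0.19728.
SE₀ = √(0.15·0.85/588) = 0.014725.
z = (p̂ − p₀)/SE = (0.19728 − 0.15)/0.014725 = 3.211.

z = 3.211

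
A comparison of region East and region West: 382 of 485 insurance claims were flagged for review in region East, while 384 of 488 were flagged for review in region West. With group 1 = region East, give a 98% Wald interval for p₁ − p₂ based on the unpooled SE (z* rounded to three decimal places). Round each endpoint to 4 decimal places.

(-0.0603, 0.0618)

p̂₁ = 0.78763, p̂₂ = 0.78689, so the observed difference is 0.00074.
SE = √(0.000344886 + 0.000343641) = √0.000688527 = 0.026240.
The 98% critical value is z* = 2.326. Margin of error = 0.06103.
So the interval runs from -0.0603 to 0.0618.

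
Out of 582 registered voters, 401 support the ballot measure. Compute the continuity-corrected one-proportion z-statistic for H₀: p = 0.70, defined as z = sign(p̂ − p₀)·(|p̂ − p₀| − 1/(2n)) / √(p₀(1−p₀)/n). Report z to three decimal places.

z = -0.534

p̂ = 401/582 = 0.68900. p̂ − p₀ = -0.010997.
1/(2n) = 0.000859.
Corrected numerator: |-0.010997| − 0.000859 = 0.010138.
Null standard error: √(0.70·0.30/582) = √0.000360825 = 0.018995.
z = (−)0.010138/0.018995 = -0.534.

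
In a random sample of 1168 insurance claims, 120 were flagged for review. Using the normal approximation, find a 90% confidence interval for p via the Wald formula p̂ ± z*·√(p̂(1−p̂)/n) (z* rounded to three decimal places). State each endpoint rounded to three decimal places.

(0.088, 0.117)

Sample proportion p̂ = 120/1168 = 0.10274.
Standard error of p̂: √(0.092184/1168) = √0.000078925 = 0.008884.
For 90% confidence, z* = 1.645.
Margin = 1.645·0.008884 = 0.01461.
So the interval runs from 0.088 to 0.117.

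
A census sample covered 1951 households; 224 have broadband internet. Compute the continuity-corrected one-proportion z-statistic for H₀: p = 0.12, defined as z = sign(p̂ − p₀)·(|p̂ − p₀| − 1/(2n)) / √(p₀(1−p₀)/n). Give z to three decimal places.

z = -0.670

Sample proportion p̂ = 224/1951 = 0.11481. p̂ − p₀ = -0.005187.
Continuity correction 1/(2n) = 1/3902 = 0.000256.
Corrected numerator: |-0.005187| − 0.000256 = 0.004931.
Null standard error: √(0.12·0.88/1951) = √0.000054126 = 0.007357.
z = (−)0.004931/0.007357 = -0.670.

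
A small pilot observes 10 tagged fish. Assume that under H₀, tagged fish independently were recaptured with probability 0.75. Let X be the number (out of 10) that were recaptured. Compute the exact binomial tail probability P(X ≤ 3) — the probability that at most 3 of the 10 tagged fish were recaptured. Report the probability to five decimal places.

P = 0.00351

X is binomial with n = 10 and p = 0.75.
P(X ≤ 3) = C(10,0)·0.75^0·0.25^10 + C(10,1)·0.75^1·0.25^9 + C(10,2)·0.75^2·0.25^8 + C(10,3)·0.75^3·0.25^7.
= 0.000001 + 0.000029 + 0.000386 + 0.003090 = 0.00351.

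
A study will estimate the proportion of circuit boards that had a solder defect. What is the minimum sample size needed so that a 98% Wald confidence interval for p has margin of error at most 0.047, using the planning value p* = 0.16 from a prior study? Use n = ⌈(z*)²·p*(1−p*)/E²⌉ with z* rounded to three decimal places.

The 98% critical value is z* = 2.326.
p*(1−p*) = 0.1344.
(z*)²·p*(1−p*)/E² = 5.410276·0.1344/0.002209 = 329.172.
Rounding up, n = 330.

n = 330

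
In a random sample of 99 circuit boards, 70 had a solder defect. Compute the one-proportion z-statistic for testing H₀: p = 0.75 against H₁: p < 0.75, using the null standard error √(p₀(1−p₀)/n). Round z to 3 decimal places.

z = -0.986

The sample proportion is 70/99 = 0.70707.
Under H₀, SE = √(p₀(1−p₀)/n) = √(0.75·0.25/99) = √0.001893939 = 0.043519.
Test statistic: z = -0.04293/0.043519 = -0.986.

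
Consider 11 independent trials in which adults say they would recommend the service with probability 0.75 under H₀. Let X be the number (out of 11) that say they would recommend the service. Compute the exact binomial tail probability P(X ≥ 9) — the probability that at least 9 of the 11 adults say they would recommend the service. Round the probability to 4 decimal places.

P = 0.4552

X ~ Binomial(n=11, p=0.75).
P(X ≥ 9) = C(11,9)·0.75^9·0.25^2 + C(11,10)·0.75^10·0.25^1 + C(11,11)·0.75^11·0.25^0.
= 0.258104 + 0.154862 + 0.042235 = 0.4552.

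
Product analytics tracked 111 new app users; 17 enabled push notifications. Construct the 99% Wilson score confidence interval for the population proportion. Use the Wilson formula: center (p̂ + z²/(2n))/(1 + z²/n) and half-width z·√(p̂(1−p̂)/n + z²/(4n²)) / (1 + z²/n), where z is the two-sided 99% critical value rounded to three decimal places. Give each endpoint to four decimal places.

(0.0850, 0.2605)

p̂ = 17/111 = 0.15315; z = 2.576, so z² = 6.635776.
Denominator 1 + z²/n = 1 + 6.635776/111 = 1.059782.
Center = (0.15315 + 0.029891)/1.059782 = 0.17272.
Radicand: p̂(1−p̂)/n + z²/(4n²) = 0.001168444 + 0.000134644 = 0.001303088.
Half-width = z·√(radicand)/denom = 2.576·0.036098/1.059782 = 0.08774.
CI: 0.17272 ± 0.08774 = (0.0850, 0.2605).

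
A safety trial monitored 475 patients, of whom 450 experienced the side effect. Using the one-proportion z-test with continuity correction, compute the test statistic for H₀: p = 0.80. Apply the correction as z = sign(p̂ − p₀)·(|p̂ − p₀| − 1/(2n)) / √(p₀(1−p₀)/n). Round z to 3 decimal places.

The sample proportion is 450/475 = 0.94737. p̂ − p₀ = 0.147368.
1/(2n) = 0.001053.
Corrected numerator: |0.147368| − 0.001053 = 0.146315.
SE₀ = √(0.80·0.20/475) = 0.018353.
z = +0.146315/0.018353 = 7.972.

z = 7.972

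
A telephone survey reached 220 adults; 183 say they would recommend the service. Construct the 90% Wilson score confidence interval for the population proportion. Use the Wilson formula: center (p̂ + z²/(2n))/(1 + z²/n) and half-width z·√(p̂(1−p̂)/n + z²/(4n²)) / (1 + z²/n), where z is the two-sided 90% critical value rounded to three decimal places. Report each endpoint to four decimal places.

(0.7864, 0.8692)

Here p̂ = 183/220 = 0.83182 and z = 1.645 (z² = 2.706025).
Denominator 1 + z²/n = 1 + 2.706025/220 = 1.012300.
Adjusted center: (0.83182 + z²/(2n))/1.012300 = 0.82779.
Radicand: p̂(1−p̂)/n + z²/(4n²) = 0.000635894 + 0.000013977 = 0.000649871.
Half-width = z·√(radicand)/denom = 1.645·0.025493/1.012300 = 0.04143.
Interval: 0.82779 ± 0.04143 → (0.7864, 0.8692).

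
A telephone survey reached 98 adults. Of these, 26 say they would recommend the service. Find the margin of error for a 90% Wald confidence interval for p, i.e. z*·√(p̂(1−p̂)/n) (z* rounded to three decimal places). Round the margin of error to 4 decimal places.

ME = 0.0734

p̂ = 26/98 = 0.26531.
Standard error of p̂: √(0.194919/98) = √0.001988967 = 0.044598.
For 90% confidence, z* = 1.645.
Margin of error = z*·SE = 1.645 × 0.044598 = 0.0734.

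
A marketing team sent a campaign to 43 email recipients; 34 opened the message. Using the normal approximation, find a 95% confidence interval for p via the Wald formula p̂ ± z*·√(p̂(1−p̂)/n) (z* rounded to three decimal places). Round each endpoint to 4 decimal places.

(0.6691, 0.9123)

p̂ = 34/43 = 0.79070.
SE(p̂) = √(0.79070·0.20930/43) = 0.062038.
z* = 1.960 at the 95% level.
Margin = 1.960·0.062038 = 0.12159.
CI: 0.79070 ± 0.12159 = (0.6691, 0.9123).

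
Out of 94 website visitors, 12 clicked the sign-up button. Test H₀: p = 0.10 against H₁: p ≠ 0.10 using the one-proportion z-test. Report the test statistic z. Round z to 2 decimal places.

The sample proportion is 12/94 = 0.12766.
Null standard error: √(0.10·0.90/94) = √0.000957447 = 0.030943.
Test statistic: z = 0.02766/0.030943 = 0.89.

z = 0.89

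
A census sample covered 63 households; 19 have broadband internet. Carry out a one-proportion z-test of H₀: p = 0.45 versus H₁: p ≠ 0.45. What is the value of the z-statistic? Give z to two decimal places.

z = -2.37

The sample proportion is 19/63 = 0.30159.
Under H₀, SE = √(p₀(1−p₀)/n) = √(0.45·0.55/63) = √0.003928571 = 0.062678.
z = (0.30159 − 0.45)/0.062678 = -0.14841/0.062678 = -2.37.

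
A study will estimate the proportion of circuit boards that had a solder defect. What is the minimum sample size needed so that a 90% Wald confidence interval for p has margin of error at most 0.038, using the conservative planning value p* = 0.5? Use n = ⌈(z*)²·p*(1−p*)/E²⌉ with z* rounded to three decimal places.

For 90% confidence, z* = 1.645.
p*(1−p*) = 0.2500.
(z*)²·p*(1−p*)/E² = 2.706025·0.2500/0.001444 = 468.495.
⌈468.495⌉ = 469.

n = 469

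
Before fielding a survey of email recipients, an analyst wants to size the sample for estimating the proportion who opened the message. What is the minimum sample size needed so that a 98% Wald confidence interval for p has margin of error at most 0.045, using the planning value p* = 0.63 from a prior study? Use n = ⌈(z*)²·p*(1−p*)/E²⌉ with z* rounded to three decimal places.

n = 623

z* = 2.326 at the 98% level.
p*(1−p*) = 0.2331.
(z*)²·p*(1−p*)/E² = 5.410276·0.2331/0.002025 = 622.783.
⌈622.783⌉ = 623.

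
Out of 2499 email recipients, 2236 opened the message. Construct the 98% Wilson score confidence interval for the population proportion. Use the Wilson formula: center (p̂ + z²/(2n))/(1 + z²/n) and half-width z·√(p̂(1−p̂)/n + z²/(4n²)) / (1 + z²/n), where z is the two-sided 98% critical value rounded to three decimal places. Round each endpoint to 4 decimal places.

(0.8796, 0.9082)

Here p̂ = 2236/2499 = 0.89476 and z = 2.326 (z² = 5.410276).
1 + z²/n = 1.002165.
Center = (0.89476 + 0.001082)/1.002165 = 0.89391.
Radicand: p̂(1−p̂)/n + z²/(4n²) = 0.000037682 + 0.000000217 = 0.000037899.
Half-width = 2.326·√0.000037899/1.002165 = 0.01429.
CI: 0.89391 ± 0.01429 = (0.8796, 0.9082).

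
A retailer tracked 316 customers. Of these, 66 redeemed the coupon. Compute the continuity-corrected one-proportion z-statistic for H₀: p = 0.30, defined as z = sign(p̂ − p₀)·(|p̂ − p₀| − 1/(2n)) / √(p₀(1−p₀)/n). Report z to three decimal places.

The sample proportion is 66/316 = 0.20886. p̂ − p₀ = -0.091139.
1/(2n) = 0.001582.
Corrected numerator: |-0.091139| − 0.001582 = 0.089557.
Under H₀, SE = √(p₀(1−p₀)/n) = √(0.30·0.70/316) = √0.000664557 = 0.025779.
z = (−)0.089557/0.025779 = -3.474.

z = -3.474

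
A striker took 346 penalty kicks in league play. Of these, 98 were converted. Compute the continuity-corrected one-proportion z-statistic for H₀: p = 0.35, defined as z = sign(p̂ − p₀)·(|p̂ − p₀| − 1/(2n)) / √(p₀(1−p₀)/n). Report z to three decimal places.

z = -2.547

The sample proportion is 98/346 = 0.28324. p̂ − p₀ = -0.066763.
1/(2n) = 0.001445.
Corrected numerator: |-0.066763| − 0.001445 = 0.065318.
SE₀ = √(0.35·0.65/346) = 0.025642.
z = (−)0.065318/0.025642 = -2.547.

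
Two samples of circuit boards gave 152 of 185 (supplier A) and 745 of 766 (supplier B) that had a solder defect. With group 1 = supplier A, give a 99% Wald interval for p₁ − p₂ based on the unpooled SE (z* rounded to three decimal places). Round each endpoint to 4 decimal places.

p̂₁ = 0.82162, p̂₂ = 0.97258, so the observed difference is -0.15096.
SE = √(0.000792214 + 0.000034809) = √0.000827023 = 0.028758.
The 99% critical value is z* = 2.576. Margin = 2.576·0.028758 = 0.07408.
CI: -0.15096 ± 0.07408 = (-0.2250, -0.0769).

(-0.2250, -0.0769)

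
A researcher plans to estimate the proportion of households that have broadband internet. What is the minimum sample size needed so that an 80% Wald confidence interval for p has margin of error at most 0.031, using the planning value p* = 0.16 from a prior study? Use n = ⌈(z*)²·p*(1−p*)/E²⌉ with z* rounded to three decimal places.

z* = 1.282 at the 80% level.
p*(1−p*) = 0.1344.
Required n before rounding: 1.643524 × 0.1344 / 0.031² = 229.854.
Rounding up, n = 230.

n = 230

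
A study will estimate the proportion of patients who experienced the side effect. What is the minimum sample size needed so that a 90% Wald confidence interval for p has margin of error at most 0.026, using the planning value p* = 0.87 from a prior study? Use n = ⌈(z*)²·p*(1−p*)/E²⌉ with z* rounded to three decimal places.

n = 453

The 90% critical value is z* = 1.645.
p*(1−p*) = 0.1131.
Required n before rounding: 2.706025 × 0.1131 / 0.026² = 452.739.
Rounding up, n = 453.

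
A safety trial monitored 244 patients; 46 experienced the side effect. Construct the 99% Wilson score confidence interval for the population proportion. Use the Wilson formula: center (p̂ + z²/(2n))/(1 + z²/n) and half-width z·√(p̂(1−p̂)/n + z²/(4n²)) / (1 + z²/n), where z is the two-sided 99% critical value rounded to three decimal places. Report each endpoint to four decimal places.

(0.1326, 0.2609)

Here p̂ = 46/244 = 0.18852 and z = 2.576 (z² = 6.635776).
Denominator 1 + z²/n = 1 + 6.635776/244 = 1.027196.
Center = (0.18852 + 0.013598)/1.027196 = 0.19677.
Radicand: p̂(1−p̂)/n + z²/(4n²) = 0.000626980 + 0.000027865 = 0.000654845.
Half-width = z·√(radicand)/denom = 2.576·0.025590/1.027196 = 0.06417.
So the interval runs from 0.1326 to 0.2609.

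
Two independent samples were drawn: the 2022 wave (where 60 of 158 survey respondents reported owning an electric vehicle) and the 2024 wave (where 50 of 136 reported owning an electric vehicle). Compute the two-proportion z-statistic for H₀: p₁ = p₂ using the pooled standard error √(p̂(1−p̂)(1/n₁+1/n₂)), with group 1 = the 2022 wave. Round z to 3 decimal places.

p̂₁ = 60/158 = 0.37975, p̂₂ = 50/136 = 0.36765.
Pooling: p̂ = 110/294 = 0.37415.
Pooled SE = √[0.2341617·0.01368206] ≈ 0.056602.
z = 0.01210/0.056602 = 0.214.

z = 0.214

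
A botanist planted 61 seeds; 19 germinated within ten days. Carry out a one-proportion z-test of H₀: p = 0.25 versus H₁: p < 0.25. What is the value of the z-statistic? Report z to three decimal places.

z = 1.109

With x = 19 successes in n = 61, p̂ = 0.31148.
Null standard error: √(0.25·0.75/61) = √0.003073770 = 0.055442.
z = (p̂ − p₀)/SE = (0.31148 − 0.25)/0.055442 = 1.109.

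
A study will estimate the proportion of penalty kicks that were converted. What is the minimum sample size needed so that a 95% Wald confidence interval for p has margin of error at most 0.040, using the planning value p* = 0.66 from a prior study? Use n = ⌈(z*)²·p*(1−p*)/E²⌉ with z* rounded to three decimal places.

For 95% confidence, z* = 1.960.
p*(1−p*) = 0.66·0.34 = 0.2244.
Required n before rounding: 3.841600 × 0.2244 / 0.040² = 538.784.
Rounding up, n = 539.

n = 539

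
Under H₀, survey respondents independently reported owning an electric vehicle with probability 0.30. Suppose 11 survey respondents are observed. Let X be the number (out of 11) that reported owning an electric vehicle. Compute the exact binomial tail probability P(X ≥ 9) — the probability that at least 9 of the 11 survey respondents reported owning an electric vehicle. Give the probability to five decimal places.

P = 0.00058

X is binomial with n = 11 and p = 0.30.
P(X ≥ 9) = C(11,9)·0.30^9·0.70^2 + C(11,10)·0.30^10·0.70^1 + C(11,11)·0.30^11·0.70^0.
= 0.000530 + 0.000045 + 0.000002 = 0.00058.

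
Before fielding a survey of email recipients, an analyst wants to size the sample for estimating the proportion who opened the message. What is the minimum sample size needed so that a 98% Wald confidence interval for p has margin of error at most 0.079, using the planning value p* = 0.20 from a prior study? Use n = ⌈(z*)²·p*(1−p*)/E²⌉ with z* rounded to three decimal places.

n = 139

For 98% confidence, z* = 2.326.
p*(1−p*) = 0.20·0.80 = 0.1600.
Required n before rounding: 5.410276 × 0.1600 / 0.079² = 138.703.
⌈138.703⌉ = 139.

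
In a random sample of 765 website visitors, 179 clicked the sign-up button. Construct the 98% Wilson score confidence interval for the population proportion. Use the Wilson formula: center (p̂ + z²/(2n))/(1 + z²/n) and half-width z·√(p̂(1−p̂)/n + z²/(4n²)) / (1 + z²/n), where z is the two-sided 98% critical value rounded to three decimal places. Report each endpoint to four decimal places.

p̂ = 179/765 = 0.23399; z = 2.326, so z² = 5.410276.
1 + z²/n = 1.007072.
Adjusted center: (0.23399 + z²/(2n))/1.007072 = 0.23586.
Radicand: p̂(1−p̂)/n + z²/(4n²) = 0.000234297 + 0.000002311 = 0.000236608.
Half-width = z·√(radicand)/denom = 2.326·0.015382/1.007072 = 0.03553.
So the interval runs from 0.2003 to 0.2714.

(0.2003, 0.2714)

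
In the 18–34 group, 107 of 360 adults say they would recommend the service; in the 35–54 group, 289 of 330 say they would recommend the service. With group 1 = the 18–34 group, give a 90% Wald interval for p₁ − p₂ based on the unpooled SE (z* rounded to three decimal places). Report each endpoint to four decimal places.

(-0.6282, -0.5289)

p̂₁ = 0.29722, p̂₂ = 0.87576, so the observed difference is -0.57854.
Unpooled SE = √(p̂₁(1−p̂₁)/n₁ + p̂₂(1−p̂₂)/n₂) = √(0.000580225 + 0.000329716) = 0.030165.
z* = 1.645 at the 90% level. Margin of error = 0.04962.
CI: -0.57854 ± 0.04962 = (-0.6282, -0.5289).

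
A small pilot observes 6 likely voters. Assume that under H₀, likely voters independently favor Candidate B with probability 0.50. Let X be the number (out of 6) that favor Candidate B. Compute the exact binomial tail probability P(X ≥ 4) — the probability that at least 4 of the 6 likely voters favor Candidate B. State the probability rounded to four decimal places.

P = 0.3438

X is binomial with n = 6 and p = 0.50.
P(X ≥ 4) = C(6,4)·0.50^4·0.50^2 + C(6,5)·0.50^5·0.50^1 + C(6,6)·0.50^6·0.50^0.
= 0.234375 + 0.093750 + 0.015625 = 0.3438.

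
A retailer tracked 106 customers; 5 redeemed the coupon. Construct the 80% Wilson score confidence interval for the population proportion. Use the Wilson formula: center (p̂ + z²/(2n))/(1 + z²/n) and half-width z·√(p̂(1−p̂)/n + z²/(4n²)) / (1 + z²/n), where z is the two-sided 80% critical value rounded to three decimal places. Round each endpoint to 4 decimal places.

Here p̂ = 5/106 = 0.04717 and z = 1.282 (z² = 1.643524).
1 + z²/n = 1.015505.
Center = (0.04717 + 0.007752)/1.015505 = 0.05408.
Radicand: p̂(1−p̂)/n + z²/(4n²) = 0.000424008 + 0.000036568 = 0.000460576.
Half-width = z·√(radicand)/denom = 1.282·0.021461/1.015505 = 0.02709.
CI: 0.05408 ± 0.02709 = (0.0270, 0.0812).

(0.0270, 0.0812)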